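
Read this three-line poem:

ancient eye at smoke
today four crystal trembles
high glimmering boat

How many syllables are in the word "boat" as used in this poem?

1

"boat" has 1 syllable.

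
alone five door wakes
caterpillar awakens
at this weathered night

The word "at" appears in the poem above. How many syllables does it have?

"at" has 1 syllable.

1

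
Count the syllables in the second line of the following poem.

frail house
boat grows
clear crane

The second line: boat (1), grows (1) → 2

2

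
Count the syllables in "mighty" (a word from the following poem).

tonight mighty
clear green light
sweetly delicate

2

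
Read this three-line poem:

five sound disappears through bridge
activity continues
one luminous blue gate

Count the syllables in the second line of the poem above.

The second line: activity(4) + continues(3) = 7

7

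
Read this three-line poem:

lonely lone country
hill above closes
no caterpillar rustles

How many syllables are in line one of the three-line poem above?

Line one: "lonely lone country": 2+1+2 = 5

5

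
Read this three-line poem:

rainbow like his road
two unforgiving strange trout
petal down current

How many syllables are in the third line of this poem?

5

The third line: petal (2), down (1), current (2) → 5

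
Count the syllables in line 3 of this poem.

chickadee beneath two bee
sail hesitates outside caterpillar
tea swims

2

Line 3: tea(1) + swims(1) = 2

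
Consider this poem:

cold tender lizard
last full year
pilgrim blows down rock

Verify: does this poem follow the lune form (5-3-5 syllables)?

Yes

Line 1: cold(1) + tender(2) + lizard(2) = 5 ✓
Line 2: last(1) + full(1) + year(1) = 3 ✓
Line 3: pilgrim(2) + blows(1) + down(1) + rock(1) = 5 ✓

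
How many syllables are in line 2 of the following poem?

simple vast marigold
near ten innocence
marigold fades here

Line 2: near (1), ten (1), innocence (3) → 5

5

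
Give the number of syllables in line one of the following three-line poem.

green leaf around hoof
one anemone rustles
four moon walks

Line one: "green leaf around hoof": 1+1+2+1 = 5

5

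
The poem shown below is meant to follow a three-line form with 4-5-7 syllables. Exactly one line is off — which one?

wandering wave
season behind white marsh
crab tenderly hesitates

Line 1: "wandering wave": 3+1 = 4 ✓
Line 2: "season behind white marsh": 2+2+1+1 = 6 (expected 5)
Line 3: "crab tenderly hesitates": 1+3+3 = 7 ✓

Line 2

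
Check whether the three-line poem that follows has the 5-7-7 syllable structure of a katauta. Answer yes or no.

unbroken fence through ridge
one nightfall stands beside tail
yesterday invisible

No

Line 1: "unbroken fence through ridge": 3+1+1+1 = 6 (expected 5)
Line 2: "one nightfall stands beside tail": 1+2+1+2+1 = 7 ✓
Line 3: "yesterday invisible": 3+4 = 7 ✓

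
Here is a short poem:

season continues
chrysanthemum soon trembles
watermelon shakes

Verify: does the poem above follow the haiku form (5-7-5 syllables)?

Line 1: "season continues": 2+3 = 5 ✓
Line 2: "chrysanthemum soon trembles": 4+1+2 = 7 ✓
Line 3: "watermelon shakes": 4+1 = 5 ✓

Yes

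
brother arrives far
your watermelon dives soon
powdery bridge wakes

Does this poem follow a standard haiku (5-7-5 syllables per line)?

Yes

Line 1: brother (2), arrives (2), far (1) → 5 ✓
Line 2: your (1), watermelon (4), dives (1), soon (1) → 7 ✓
Line 3: powdery (3), bridge (1), wakes (1) → 5 ✓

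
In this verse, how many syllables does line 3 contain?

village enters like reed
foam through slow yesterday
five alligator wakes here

Line 3: "five alligator wakes here": 1+4+1+1 = 7

7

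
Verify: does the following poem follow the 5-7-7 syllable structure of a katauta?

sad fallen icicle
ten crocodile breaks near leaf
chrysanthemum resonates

Line 1: sad(1) + fallen(2) + icicle(3) = 6 (expected 5)
Line 2: ten(1) + crocodile(3) + breaks(1) + near(1) + leaf(1) = 7 ✓
Line 3: chrysanthemum(4) + resonates(3) = 7 ✓

No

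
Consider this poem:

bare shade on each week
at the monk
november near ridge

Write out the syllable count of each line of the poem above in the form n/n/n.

5/3/5

Line 1: "bare shade on each week": 1+1+1+1+1 = 5
Line 2: "at the monk": 1+1+1 = 3
Line 3: "november near ridge": 3+1+1 = 5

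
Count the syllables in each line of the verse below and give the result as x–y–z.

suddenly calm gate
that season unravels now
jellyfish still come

Line 1: suddenly(3) + calm(1) + gate(1) = 5
Line 2: that(1) + season(2) + unravels(3) + now(1) = 7
Line 3: jellyfish(3) + still(1) + come(1) = 5

5–7–5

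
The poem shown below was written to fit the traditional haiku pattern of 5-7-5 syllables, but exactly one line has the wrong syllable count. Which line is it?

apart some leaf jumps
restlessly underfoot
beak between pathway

Line 1: apart(2) + some(1) + leaf(1) + jumps(1) = 5 ✓
Line 2: restlessly(3) + underfoot(3) = 6 (expected 7)
Line 3: beak(1) + between(2) + pathway(2) = 5 ✓

The second line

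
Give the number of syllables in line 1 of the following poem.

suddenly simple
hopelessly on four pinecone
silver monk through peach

Line 1: suddenly(3) + simple(2) = 5

5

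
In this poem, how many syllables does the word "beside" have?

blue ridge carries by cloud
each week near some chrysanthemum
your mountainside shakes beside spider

"beside" has 2 syllables.

2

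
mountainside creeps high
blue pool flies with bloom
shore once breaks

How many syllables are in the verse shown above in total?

Line 1: "mountainside creeps high": 3+1+1 = 5
Line 2: "blue pool flies with bloom": 1+1+1+1+1 = 5
Line 3: "shore once breaks": 1+1+1 = 3
Total: 5 + 5 + 3 = 13

13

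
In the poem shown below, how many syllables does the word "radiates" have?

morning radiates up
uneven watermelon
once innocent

3

"radiates" has 3 syllables.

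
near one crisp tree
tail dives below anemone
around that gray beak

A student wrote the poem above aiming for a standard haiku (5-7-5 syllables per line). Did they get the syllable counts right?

No

Line 1: "near one crisp tree": 1+1+1+1 = 4 (expected 5)
Line 2: "tail dives below anemone": 1+1+2+4 = 8 (expected 7)
Line 3: "around that gray beak": 2+1+1+1 = 5 ✓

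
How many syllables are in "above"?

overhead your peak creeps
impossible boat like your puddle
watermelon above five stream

"above" has 2 syllables.

2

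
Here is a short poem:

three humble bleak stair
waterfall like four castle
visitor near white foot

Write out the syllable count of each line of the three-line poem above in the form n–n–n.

5–7–6

Line 1: three (1), humble (2), bleak (1), stair (1) → 5
Line 2: waterfall (3), like (1), four (1), castle (2) → 7
Line 3: visitor (3), near (1), white (1), foot (1) → 6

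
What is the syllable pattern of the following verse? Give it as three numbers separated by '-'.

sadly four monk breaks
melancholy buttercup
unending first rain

Line 1: sadly(2) + four(1) + monk(1) + breaks(1) = 5
Line 2: melancholy(4) + buttercup(3) = 7
Line 3: unending(3) + first(1) + rain(1) = 5

5-7-5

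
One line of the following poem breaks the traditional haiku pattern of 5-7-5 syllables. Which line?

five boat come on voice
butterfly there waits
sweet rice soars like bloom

Line 1: five (1), boat (1), come (1), on (1), voice (1) → 5 ✓
Line 2: butterfly (3), there (1), waits (1) → 5 (expected 7)
Line 3: sweet (1), rice (1), soars (1), like (1), bloom (1) → 5 ✓

The second line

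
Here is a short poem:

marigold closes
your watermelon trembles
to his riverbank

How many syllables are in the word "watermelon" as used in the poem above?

4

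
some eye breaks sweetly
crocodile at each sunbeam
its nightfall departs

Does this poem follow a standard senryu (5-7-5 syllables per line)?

Line 1: some (1), eye (1), breaks (1), sweetly (2) → 5 ✓
Line 2: crocodile (3), at (1), each (1), sunbeam (2) → 7 ✓
Line 3: its (1), nightfall (2), departs (2) → 5 ✓

Yes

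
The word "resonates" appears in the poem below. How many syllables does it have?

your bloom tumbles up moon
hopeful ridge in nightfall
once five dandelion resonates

3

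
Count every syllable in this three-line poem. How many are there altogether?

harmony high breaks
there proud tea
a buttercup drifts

13

Line 1: harmony (3), high (1), breaks (1) → 5
Line 2: there (1), proud (1), tea (1) → 3
Line 3: a (1), buttercup (3), drifts (1) → 5
Total: 5 + 3 + 5 = 13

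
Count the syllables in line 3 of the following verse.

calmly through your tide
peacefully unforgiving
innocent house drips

Line 3: "innocent house drips": 3+1+1 = 5

5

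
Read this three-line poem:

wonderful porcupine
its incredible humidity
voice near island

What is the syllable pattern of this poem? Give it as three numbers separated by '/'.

Line 1: "wonderful porcupine": 3+3 = 6
Line 2: "its incredible humidity": 1+4+4 = 9
Line 3: "voice near island": 1+1+2 = 4

6/9/4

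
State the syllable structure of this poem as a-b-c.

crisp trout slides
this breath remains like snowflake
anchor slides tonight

Line 1: crisp(1) + trout(1) + slides(1) = 3
Line 2: this(1) + breath(1) + remains(2) + like(1) + snowflake(2) = 7
Line 3: anchor(2) + slides(1) + tonight(2) = 5

3-7-5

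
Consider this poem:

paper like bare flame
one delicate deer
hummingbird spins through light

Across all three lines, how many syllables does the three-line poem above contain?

Line 1: paper(2) + like(1) + bare(1) + flame(1) = 5
Line 2: one(1) + delicate(3) + deer(1) = 5
Line 3: hummingbird(3) + spins(1) + through(1) + light(1) = 6
Total: 5 + 5 + 6 = 16

16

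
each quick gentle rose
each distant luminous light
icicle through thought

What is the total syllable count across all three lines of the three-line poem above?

17

Line 1: each(1) + quick(1) + gentle(2) + rose(1) = 5
Line 2: each(1) + distant(2) + luminous(3) + light(1) = 7
Line 3: icicle(3) + through(1) + thought(1) = 5
Total: 5 + 7 + 5 = 17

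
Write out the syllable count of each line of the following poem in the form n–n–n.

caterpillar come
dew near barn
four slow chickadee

Line 1: caterpillar (4), come (1) → 5
Line 2: dew (1), near (1), barn (1) → 3
Line 3: four (1), slow (1), chickadee (3) → 5

5–3–5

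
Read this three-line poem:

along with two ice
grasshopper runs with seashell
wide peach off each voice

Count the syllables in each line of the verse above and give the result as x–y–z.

5–7–5

Line 1: "along with two ice": 2+1+1+1 = 5
Line 2: "grasshopper runs with seashell": 3+1+1+2 = 7
Line 3: "wide peach off each voice": 1+1+1+1+1 = 5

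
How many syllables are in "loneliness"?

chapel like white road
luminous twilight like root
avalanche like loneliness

3

"loneliness" has 3 syllables.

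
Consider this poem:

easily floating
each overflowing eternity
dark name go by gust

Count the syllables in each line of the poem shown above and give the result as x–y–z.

Line 1: easily(3) + floating(2) = 5
Line 2: each(1) + overflowing(4) + eternity(4) = 9
Line 3: dark(1) + name(1) + go(1) + by(1) + gust(1) = 5

5–9–5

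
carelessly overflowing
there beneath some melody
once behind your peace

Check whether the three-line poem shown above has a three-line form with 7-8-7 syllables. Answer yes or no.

Line 1: carelessly(3) + overflowing(4) = 7 ✓
Line 2: there(1) + beneath(2) + some(1) + melody(3) = 7 (expected 8)
Line 3: once(1) + behind(2) + your(1) + peace(1) = 5 (expected 7)

No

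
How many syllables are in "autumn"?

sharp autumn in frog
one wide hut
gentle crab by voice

2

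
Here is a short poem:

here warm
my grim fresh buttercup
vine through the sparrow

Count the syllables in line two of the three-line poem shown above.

6

Line two: my (1), grim (1), fresh (1), buttercup (3) → 6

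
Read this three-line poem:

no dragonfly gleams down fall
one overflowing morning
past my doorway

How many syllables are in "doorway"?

2

"doorway" has 2 syllables.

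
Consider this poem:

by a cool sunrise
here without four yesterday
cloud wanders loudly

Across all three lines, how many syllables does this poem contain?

Line 1: "by a cool sunrise": 1+1+1+2 = 5
Line 2: "here without four yesterday": 1+2+1+3 = 7
Line 3: "cloud wanders loudly": 1+2+2 = 5
Total: 5 + 7 + 5 = 17

17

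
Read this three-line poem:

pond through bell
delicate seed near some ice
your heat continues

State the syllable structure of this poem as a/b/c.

Line 1: pond (1), through (1), bell (1) → 3
Line 2: delicate (3), seed (1), near (1), some (1), ice (1) → 7
Line 3: your (1), heat (1), continues (3) → 5

3/7/5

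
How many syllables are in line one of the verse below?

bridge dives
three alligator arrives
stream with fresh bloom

2

Line one: "bridge dives": 1+1 = 2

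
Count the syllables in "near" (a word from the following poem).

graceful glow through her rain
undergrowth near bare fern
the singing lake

1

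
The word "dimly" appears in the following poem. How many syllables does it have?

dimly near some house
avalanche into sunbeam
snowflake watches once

2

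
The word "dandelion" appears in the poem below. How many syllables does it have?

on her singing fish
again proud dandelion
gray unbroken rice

4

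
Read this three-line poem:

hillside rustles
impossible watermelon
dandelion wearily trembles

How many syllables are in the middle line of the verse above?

The middle line: impossible (4), watermelon (4) → 8

8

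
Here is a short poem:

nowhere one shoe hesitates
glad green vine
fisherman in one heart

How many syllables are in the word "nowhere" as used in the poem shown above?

"nowhere" has 2 syllables.

2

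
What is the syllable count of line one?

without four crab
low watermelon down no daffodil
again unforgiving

4

Line one: "without four crab": 2+1+1 = 4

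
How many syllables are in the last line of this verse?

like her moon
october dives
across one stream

The last line: across(2) + one(1) + stream(1) = 4

4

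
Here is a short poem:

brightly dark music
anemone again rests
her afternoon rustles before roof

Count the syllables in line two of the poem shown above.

7

Line two: anemone (4), again (2), rests (1) → 7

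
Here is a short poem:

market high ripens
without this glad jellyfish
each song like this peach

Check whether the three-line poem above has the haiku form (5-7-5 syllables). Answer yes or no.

Line 1: market(2) + high(1) + ripens(2) = 5 ✓
Line 2: without(2) + this(1) + glad(1) + jellyfish(3) = 7 ✓
Line 3: each(1) + song(1) + like(1) + this(1) + peach(1) = 5 ✓

Yes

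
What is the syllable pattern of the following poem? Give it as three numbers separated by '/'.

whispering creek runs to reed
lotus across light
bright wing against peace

7/5/5

Line 1: whispering (3), creek (1), runs (1), to (1), reed (1) → 7
Line 2: lotus (2), across (2), light (1) → 5
Line 3: bright (1), wing (1), against (2), peace (1) → 5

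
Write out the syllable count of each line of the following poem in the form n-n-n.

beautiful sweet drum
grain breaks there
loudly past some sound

5-3-5

Line 1: "beautiful sweet drum": 3+1+1 = 5
Line 2: "grain breaks there": 1+1+1 = 3
Line 3: "loudly past some sound": 2+1+1+1 = 5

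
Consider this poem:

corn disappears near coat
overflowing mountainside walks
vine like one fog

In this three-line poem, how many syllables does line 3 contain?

Line 3: "vine like one fog": 1+1+1+1 = 4

4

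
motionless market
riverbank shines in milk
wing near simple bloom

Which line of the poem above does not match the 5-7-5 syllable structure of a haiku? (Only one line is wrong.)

Line 2

Line 1: "motionless market": 3+2 = 5 ✓
Line 2: "riverbank shines in milk": 3+1+1+1 = 6 (expected 7)
Line 3: "wing near simple bloom": 1+1+2+1 = 5 ✓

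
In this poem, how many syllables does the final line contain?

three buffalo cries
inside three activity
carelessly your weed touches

The final line: carelessly(3) + your(1) + weed(1) + touches(2) = 7

7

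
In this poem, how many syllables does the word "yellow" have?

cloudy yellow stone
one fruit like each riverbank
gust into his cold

"yellow" has 2 syllables.

2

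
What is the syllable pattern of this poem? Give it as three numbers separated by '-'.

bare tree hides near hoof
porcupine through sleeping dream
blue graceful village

Line 1: bare(1) + tree(1) + hides(1) + near(1) + hoof(1) = 5
Line 2: porcupine(3) + through(1) + sleeping(2) + dream(1) = 7
Line 3: blue(1) + graceful(2) + village(2) = 5

5-7-5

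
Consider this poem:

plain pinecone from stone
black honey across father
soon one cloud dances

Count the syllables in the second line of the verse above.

The second line: "black honey across father": 1+2+2+2 = 7

7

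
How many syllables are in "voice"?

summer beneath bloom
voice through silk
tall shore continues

1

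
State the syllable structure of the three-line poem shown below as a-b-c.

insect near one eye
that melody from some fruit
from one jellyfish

Line 1: insect(2) + near(1) + one(1) + eye(1) = 5
Line 2: that(1) + melody(3) + from(1) + some(1) + fruit(1) = 7
Line 3: from(1) + one(1) + jellyfish(3) = 5

5-7-5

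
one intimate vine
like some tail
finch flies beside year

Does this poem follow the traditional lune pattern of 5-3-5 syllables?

Yes

Line 1: one(1) + intimate(3) + vine(1) = 5 ✓
Line 2: like(1) + some(1) + tail(1) = 3 ✓
Line 3: finch(1) + flies(1) + beside(2) + year(1) = 5 ✓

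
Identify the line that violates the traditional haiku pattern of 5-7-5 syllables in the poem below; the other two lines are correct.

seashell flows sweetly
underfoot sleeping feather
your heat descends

The third line

Line 1: seashell (2), flows (1), sweetly (2) → 5 ✓
Line 2: underfoot (3), sleeping (2), feather (2) → 7 ✓
Line 3: your (1), heat (1), descends (2) → 4 (expected 5)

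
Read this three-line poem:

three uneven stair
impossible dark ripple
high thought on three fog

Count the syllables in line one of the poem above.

Line one: three (1), uneven (3), stair (1) → 5

5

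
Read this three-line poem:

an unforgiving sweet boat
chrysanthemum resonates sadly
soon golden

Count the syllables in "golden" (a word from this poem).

2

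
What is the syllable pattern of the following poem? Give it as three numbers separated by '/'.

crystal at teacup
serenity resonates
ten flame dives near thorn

5/7/5

Line 1: "crystal at teacup": 2+1+2 = 5
Line 2: "serenity resonates": 4+3 = 7
Line 3: "ten flame dives near thorn": 1+1+1+1+1 = 5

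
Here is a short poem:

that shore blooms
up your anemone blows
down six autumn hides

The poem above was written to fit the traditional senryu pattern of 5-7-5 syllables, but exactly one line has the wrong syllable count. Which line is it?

The first line

Line 1: "that shore blooms": 1+1+1 = 3 (expected 5)
Line 2: "up your anemone blows": 1+1+4+1 = 7 ✓
Line 3: "down six autumn hides": 1+1+2+1 = 5 ✓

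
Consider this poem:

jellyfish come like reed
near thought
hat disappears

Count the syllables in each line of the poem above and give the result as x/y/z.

Line 1: jellyfish (3), come (1), like (1), reed (1) → 6
Line 2: near (1), thought (1) → 2
Line 3: hat (1), disappears (3) → 4

6/2/4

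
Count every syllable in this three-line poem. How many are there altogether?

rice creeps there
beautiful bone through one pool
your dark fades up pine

15

Line 1: rice(1) + creeps(1) + there(1) = 3
Line 2: beautiful(3) + bone(1) + through(1) + one(1) + pool(1) = 7
Line 3: your(1) + dark(1) + fades(1) + up(1) + pine(1) = 5
Total: 3 + 7 + 5 = 15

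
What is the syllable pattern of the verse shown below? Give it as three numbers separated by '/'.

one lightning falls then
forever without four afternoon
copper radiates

5/9/5

Line 1: "one lightning falls then": 1+2+1+1 = 5
Line 2: "forever without four afternoon": 3+2+1+3 = 9
Line 3: "copper radiates": 2+3 = 5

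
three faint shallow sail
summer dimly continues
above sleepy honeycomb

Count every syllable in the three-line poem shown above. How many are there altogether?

Line 1: three(1) + faint(1) + shallow(2) + sail(1) = 5
Line 2: summer(2) + dimly(2) + continues(3) = 7
Line 3: above(2) + sleepy(2) + honeycomb(3) = 7
Total: 5 + 7 + 7 = 19

19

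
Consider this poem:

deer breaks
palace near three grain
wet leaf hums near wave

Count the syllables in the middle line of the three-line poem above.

5

The middle line: palace (2), near (1), three (1), grain (1) → 5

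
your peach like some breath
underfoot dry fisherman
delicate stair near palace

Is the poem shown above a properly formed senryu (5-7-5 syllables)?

Line 1: "your peach like some breath": 1+1+1+1+1 = 5 ✓
Line 2: "underfoot dry fisherman": 3+1+3 = 7 ✓
Line 3: "delicate stair near palace": 3+1+1+2 = 7 (expected 5)

No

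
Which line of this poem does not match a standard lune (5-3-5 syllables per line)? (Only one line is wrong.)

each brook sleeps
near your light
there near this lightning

Line 1: each(1) + brook(1) + sleeps(1) = 3 (expected 5)
Line 2: near(1) + your(1) + light(1) = 3 ✓
Line 3: there(1) + near(1) + this(1) + lightning(2) = 5 ✓

The first line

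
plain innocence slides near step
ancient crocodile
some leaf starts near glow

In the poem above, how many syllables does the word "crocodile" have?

"crocodile" has 3 syllables.

3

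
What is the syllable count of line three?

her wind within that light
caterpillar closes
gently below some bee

6

Line three: gently(2) + below(2) + some(1) + bee(1) = 6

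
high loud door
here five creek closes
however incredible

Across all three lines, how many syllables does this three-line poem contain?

Line 1: high (1), loud (1), door (1) → 3
Line 2: here (1), five (1), creek (1), closes (2) → 5
Line 3: however (3), incredible (4) → 7
Total: 3 + 5 + 7 = 15

15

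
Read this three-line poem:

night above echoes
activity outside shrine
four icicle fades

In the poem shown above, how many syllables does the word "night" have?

1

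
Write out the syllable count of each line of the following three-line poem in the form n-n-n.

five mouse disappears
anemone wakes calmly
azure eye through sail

Line 1: five (1), mouse (1), disappears (3) → 5
Line 2: anemone (4), wakes (1), calmly (2) → 7
Line 3: azure (2), eye (1), through (1), sail (1) → 5

5-7-5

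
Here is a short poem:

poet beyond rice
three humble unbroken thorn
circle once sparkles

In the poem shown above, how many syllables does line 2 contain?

Line 2: "three humble unbroken thorn": 1+2+3+1 = 7

7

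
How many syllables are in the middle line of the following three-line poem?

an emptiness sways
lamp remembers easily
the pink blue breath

The middle line: lamp(1) + remembers(3) + easily(3) = 7

7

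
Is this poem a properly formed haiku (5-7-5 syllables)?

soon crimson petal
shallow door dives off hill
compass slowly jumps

No

Line 1: soon(1) + crimson(2) + petal(2) = 5 ✓
Line 2: shallow(2) + door(1) + dives(1) + off(1) + hill(1) = 6 (expected 7)
Line 3: compass(2) + slowly(2) + jumps(1) = 5 ✓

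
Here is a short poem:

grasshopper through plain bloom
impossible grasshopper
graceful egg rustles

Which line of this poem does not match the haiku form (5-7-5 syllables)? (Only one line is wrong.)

Line 1: "grasshopper through plain bloom": 3+1+1+1 = 6 (expected 5)
Line 2: "impossible grasshopper": 4+3 = 7 ✓
Line 3: "graceful egg rustles": 2+1+2 = 5 ✓

The first line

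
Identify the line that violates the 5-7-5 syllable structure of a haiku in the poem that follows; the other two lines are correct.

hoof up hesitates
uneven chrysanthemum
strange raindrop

Line 1: "hoof up hesitates": 1+1+3 = 5 ✓
Line 2: "uneven chrysanthemum": 3+4 = 7 ✓
Line 3: "strange raindrop": 1+2 = 3 (expected 5)

Line 3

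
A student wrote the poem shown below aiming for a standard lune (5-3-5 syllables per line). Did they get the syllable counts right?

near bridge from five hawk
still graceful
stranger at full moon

Yes

Line 1: "near bridge from five hawk": 1+1+1+1+1 = 5 ✓
Line 2: "still graceful": 1+2 = 3 ✓
Line 3: "stranger at full moon": 2+1+1+1 = 5 ✓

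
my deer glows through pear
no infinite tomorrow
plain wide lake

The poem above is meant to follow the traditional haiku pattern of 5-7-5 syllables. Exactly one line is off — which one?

Line 1: my(1) + deer(1) + glows(1) + through(1) + pear(1) = 5 ✓
Line 2: no(1) + infinite(3) + tomorrow(3) = 7 ✓
Line 3: plain(1) + wide(1) + lake(1) = 3 (expected 5)

Line 3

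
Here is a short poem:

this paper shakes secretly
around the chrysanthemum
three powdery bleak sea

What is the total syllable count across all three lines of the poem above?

Line 1: this(1) + paper(2) + shakes(1) + secretly(3) = 7
Line 2: around(2) + the(1) + chrysanthemum(4) = 7
Line 3: three(1) + powdery(3) + bleak(1) + sea(1) = 6
Total: 7 + 7 + 6 = 20

20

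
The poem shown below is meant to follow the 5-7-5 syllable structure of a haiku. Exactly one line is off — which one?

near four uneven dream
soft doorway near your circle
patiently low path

Line 1: near (1), four (1), uneven (3), dream (1) → 6 (expected 5)
Line 2: soft (1), doorway (2), near (1), your (1), circle (2) → 7 ✓
Line 3: patiently (3), low (1), path (1) → 5 ✓

The first line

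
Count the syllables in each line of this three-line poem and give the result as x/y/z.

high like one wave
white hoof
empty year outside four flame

Line 1: high (1), like (1), one (1), wave (1) → 4
Line 2: white (1), hoof (1) → 2
Line 3: empty (2), year (1), outside (2), four (1), flame (1) → 7

4/2/7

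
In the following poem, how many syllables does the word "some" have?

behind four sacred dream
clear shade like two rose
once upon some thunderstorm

1

"some" has 1 syllable.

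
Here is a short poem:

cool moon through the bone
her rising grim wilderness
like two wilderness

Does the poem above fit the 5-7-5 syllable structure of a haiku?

Yes

Line 1: cool (1), moon (1), through (1), the (1), bone (1) → 5 ✓
Line 2: her (1), rising (2), grim (1), wilderness (3) → 7 ✓
Line 3: like (1), two (1), wilderness (3) → 5 ✓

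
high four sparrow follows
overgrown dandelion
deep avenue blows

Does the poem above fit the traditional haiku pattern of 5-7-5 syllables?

No

Line 1: high(1) + four(1) + sparrow(2) + follows(2) = 6 (expected 5)
Line 2: overgrown(3) + dandelion(4) = 7 ✓
Line 3: deep(1) + avenue(3) + blows(1) = 5 ✓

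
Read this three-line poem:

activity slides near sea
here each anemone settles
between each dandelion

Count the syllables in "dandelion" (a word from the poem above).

4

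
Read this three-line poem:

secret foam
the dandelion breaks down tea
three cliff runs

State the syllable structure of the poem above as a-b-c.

Line 1: "secret foam": 2+1 = 3
Line 2: "the dandelion breaks down tea": 1+4+1+1+1 = 8
Line 3: "three cliff runs": 1+1+1 = 3

3-8-3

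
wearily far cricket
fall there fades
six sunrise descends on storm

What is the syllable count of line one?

Line one: wearily(3) + far(1) + cricket(2) = 6

6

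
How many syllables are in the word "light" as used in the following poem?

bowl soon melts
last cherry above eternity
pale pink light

"light" has 1 syllable.

1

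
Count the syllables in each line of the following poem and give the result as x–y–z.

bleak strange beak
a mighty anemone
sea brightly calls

3–7–4

Line 1: bleak(1) + strange(1) + beak(1) = 3
Line 2: a(1) + mighty(2) + anemone(4) = 7
Line 3: sea(1) + brightly(2) + calls(1) = 4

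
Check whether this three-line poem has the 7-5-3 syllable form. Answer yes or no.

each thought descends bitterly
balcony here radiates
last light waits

No

Line 1: each(1) + thought(1) + descends(2) + bitterly(3) = 7 ✓
Line 2: balcony(3) + here(1) + radiates(3) = 7 (expected 5)
Line 3: last(1) + light(1) + waits(1) = 3 ✓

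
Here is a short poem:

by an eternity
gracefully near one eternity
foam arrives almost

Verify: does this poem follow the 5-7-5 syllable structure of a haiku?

No

Line 1: by (1), an (1), eternity (4) → 6 (expected 5)
Line 2: gracefully (3), near (1), one (1), eternity (4) → 9 (expected 7)
Line 3: foam (1), arrives (2), almost (2) → 5 ✓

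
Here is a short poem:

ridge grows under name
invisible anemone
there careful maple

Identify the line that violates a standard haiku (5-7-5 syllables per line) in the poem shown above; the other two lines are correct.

Line 2

Line 1: ridge (1), grows (1), under (2), name (1) → 5 ✓
Line 2: invisible (4), anemone (4) → 8 (expected 7)
Line 3: there (1), careful (2), maple (2) → 5 ✓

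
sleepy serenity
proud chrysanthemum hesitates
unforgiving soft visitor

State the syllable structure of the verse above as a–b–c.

6–8–8

Line 1: "sleepy serenity": 2+4 = 6
Line 2: "proud chrysanthemum hesitates": 1+4+3 = 8
Line 3: "unforgiving soft visitor": 4+1+3 = 8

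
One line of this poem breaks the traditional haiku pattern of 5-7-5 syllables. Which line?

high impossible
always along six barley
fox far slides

Line 3

Line 1: "high impossible": 1+4 = 5 ✓
Line 2: "always along six barley": 2+2+1+2 = 7 ✓
Line 3: "fox far slides": 1+1+1 = 3 (expected 5)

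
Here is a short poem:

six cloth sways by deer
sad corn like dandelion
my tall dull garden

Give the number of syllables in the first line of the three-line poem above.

The first line: six (1), cloth (1), sways (1), by (1), deer (1) → 5

5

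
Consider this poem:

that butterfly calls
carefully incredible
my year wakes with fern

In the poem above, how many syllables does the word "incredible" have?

"incredible" has 4 syllables.

4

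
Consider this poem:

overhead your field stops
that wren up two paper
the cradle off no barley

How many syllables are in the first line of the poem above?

6

The first line: overhead (3), your (1), field (1), stops (1) → 6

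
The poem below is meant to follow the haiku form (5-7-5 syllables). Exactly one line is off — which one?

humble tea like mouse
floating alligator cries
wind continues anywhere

Line 3

Line 1: humble(2) + tea(1) + like(1) + mouse(1) = 5 ✓
Line 2: floating(2) + alligator(4) + cries(1) = 7 ✓
Line 3: wind(1) + continues(3) + anywhere(3) = 7 (expected 5)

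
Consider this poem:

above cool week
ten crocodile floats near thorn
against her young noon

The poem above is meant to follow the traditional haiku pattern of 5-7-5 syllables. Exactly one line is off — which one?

Line 1: above(2) + cool(1) + week(1) = 4 (expected 5)
Line 2: ten(1) + crocodile(3) + floats(1) + near(1) + thorn(1) = 7 ✓
Line 3: against(2) + her(1) + young(1) + noon(1) = 5 ✓

Line 1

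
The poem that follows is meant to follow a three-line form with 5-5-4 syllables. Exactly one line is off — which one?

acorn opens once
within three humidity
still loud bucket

Line 1: "acorn opens once": 2+2+1 = 5 ✓
Line 2: "within three humidity": 2+1+4 = 7 (expected 5)
Line 3: "still loud bucket": 1+1+2 = 4 ✓

Line 2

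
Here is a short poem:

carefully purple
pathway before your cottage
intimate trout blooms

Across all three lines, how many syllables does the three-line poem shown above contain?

Line 1: "carefully purple": 3+2 = 5
Line 2: "pathway before your cottage": 2+2+1+2 = 7
Line 3: "intimate trout blooms": 3+1+1 = 5
Total: 5 + 7 + 5 = 17

17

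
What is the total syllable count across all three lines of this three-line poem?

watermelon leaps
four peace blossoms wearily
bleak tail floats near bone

Line 1: watermelon (4), leaps (1) → 5
Line 2: four (1), peace (1), blossoms (2), wearily (3) → 7
Line 3: bleak (1), tail (1), floats (1), near (1), bone (1) → 5
Total: 5 + 7 + 5 = 17

17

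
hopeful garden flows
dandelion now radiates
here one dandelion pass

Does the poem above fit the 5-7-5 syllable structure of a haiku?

No

Line 1: "hopeful garden flows": 2+2+1 = 5 ✓
Line 2: "dandelion now radiates": 4+1+3 = 8 (expected 7)
Line 3: "here one dandelion pass": 1+1+4+1 = 7 (expected 5)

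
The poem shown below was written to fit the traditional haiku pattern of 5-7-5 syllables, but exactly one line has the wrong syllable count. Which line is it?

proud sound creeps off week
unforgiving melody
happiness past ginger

Line 1: proud(1) + sound(1) + creeps(1) + off(1) + week(1) = 5 ✓
Line 2: unforgiving(4) + melody(3) = 7 ✓
Line 3: happiness(3) + past(1) + ginger(2) = 6 (expected 5)

Line 3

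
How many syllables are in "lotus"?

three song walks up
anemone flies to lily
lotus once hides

2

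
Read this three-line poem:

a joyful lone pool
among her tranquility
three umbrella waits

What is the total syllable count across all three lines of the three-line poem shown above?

Line 1: a (1), joyful (2), lone (1), pool (1) → 5
Line 2: among (2), her (1), tranquility (4) → 7
Line 3: three (1), umbrella (3), waits (1) → 5
Total: 5 + 7 + 5 = 17

17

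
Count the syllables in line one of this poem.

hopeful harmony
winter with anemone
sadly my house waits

Line one: hopeful(2) + harmony(3) = 5

5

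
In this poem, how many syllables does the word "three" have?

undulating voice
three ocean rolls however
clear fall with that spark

1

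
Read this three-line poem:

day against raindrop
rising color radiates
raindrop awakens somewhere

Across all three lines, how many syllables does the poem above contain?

19

Line 1: "day against raindrop": 1+2+2 = 5
Line 2: "rising color radiates": 2+2+3 = 7
Line 3: "raindrop awakens somewhere": 2+3+2 = 7
Total: 5 + 7 + 7 = 19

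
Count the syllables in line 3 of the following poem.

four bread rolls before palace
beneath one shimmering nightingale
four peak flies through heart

5

Line 3: four(1) + peak(1) + flies(1) + through(1) + heart(1) = 5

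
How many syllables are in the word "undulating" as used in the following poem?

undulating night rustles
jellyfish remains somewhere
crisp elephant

4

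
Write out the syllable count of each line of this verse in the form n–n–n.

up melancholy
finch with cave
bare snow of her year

Line 1: up (1), melancholy (4) → 5
Line 2: finch (1), with (1), cave (1) → 3
Line 3: bare (1), snow (1), of (1), her (1), year (1) → 5

5–3–5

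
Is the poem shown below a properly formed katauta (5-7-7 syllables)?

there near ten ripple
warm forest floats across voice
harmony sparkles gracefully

Line 1: there(1) + near(1) + ten(1) + ripple(2) = 5 ✓
Line 2: warm(1) + forest(2) + floats(1) + across(2) + voice(1) = 7 ✓
Line 3: harmony(3) + sparkles(2) + gracefully(3) = 8 (expected 7)

No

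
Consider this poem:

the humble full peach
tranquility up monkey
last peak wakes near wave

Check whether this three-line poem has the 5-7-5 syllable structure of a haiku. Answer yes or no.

Yes

Line 1: "the humble full peach": 1+2+1+1 = 5 ✓
Line 2: "tranquility up monkey": 4+1+2 = 7 ✓
Line 3: "last peak wakes near wave": 1+1+1+1+1 = 5 ✓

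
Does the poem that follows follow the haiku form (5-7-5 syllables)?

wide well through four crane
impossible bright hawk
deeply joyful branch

No

Line 1: wide(1) + well(1) + through(1) + four(1) + crane(1) = 5 ✓
Line 2: impossible(4) + bright(1) + hawk(1) = 6 (expected 7)
Line 3: deeply(2) + joyful(2) + branch(1) = 5 ✓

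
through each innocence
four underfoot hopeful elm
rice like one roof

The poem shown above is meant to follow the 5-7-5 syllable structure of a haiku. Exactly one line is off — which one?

The third line

Line 1: through(1) + each(1) + innocence(3) = 5 ✓
Line 2: four(1) + underfoot(3) + hopeful(2) + elm(1) = 7 ✓
Line 3: rice(1) + like(1) + one(1) + roof(1) = 4 (expected 5)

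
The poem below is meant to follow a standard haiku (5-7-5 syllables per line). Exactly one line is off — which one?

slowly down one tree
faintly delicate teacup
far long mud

Line 1: slowly (2), down (1), one (1), tree (1) → 5 ✓
Line 2: faintly (2), delicate (3), teacup (2) → 7 ✓
Line 3: far (1), long (1), mud (1) → 3 (expected 5)

The third line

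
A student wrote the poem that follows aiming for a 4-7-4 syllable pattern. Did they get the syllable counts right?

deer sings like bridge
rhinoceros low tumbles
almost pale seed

Yes

Line 1: deer (1), sings (1), like (1), bridge (1) → 4 ✓
Line 2: rhinoceros (4), low (1), tumbles (2) → 7 ✓
Line 3: almost (2), pale (1), seed (1) → 4 ✓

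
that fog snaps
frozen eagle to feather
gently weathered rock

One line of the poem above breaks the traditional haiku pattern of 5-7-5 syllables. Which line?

Line 1

Line 1: "that fog snaps": 1+1+1 = 3 (expected 5)
Line 2: "frozen eagle to feather": 2+2+1+2 = 7 ✓
Line 3: "gently weathered rock": 2+2+1 = 5 ✓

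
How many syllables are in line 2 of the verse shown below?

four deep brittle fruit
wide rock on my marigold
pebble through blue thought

Line 2: wide (1), rock (1), on (1), my (1), marigold (3) → 7

7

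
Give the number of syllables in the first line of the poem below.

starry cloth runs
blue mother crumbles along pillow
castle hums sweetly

4

The first line: starry(2) + cloth(1) + runs(1) = 4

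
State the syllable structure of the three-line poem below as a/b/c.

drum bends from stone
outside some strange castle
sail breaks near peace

4/6/4

Line 1: drum (1), bends (1), from (1), stone (1) → 4
Line 2: outside (2), some (1), strange (1), castle (2) → 6
Line 3: sail (1), breaks (1), near (1), peace (1) → 4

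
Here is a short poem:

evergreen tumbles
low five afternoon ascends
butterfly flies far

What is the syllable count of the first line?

The first line: evergreen(3) + tumbles(2) = 5

5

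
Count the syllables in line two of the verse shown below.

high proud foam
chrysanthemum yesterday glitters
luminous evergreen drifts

Line two: "chrysanthemum yesterday glitters": 4+3+2 = 9

9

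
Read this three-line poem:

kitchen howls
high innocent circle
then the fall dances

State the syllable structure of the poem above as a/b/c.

3/6/5

Line 1: kitchen(2) + howls(1) = 3
Line 2: high(1) + innocent(3) + circle(2) = 6
Line 3: then(1) + the(1) + fall(1) + dances(2) = 5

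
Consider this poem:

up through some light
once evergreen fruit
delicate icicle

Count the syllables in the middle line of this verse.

The middle line: once (1), evergreen (3), fruit (1) → 5

5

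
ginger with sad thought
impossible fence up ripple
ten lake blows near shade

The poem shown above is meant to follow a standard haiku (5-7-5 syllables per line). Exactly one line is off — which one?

Line 1: ginger (2), with (1), sad (1), thought (1) → 5 ✓
Line 2: impossible (4), fence (1), up (1), ripple (2) → 8 (expected 7)
Line 3: ten (1), lake (1), blows (1), near (1), shade (1) → 5 ✓

Line 2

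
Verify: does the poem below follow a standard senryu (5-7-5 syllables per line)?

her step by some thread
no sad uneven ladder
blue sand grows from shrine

Yes

Line 1: her (1), step (1), by (1), some (1), thread (1) → 5 ✓
Line 2: no (1), sad (1), uneven (3), ladder (2) → 7 ✓
Line 3: blue (1), sand (1), grows (1), from (1), shrine (1) → 5 ✓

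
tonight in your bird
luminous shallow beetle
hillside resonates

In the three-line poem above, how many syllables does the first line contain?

The first line: "tonight in your bird": 2+1+1+1 = 5

5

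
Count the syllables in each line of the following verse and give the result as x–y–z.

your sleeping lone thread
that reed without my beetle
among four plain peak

Line 1: your(1) + sleeping(2) + lone(1) + thread(1) = 5
Line 2: that(1) + reed(1) + without(2) + my(1) + beetle(2) = 7
Line 3: among(2) + four(1) + plain(1) + peak(1) = 5

5–7–5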